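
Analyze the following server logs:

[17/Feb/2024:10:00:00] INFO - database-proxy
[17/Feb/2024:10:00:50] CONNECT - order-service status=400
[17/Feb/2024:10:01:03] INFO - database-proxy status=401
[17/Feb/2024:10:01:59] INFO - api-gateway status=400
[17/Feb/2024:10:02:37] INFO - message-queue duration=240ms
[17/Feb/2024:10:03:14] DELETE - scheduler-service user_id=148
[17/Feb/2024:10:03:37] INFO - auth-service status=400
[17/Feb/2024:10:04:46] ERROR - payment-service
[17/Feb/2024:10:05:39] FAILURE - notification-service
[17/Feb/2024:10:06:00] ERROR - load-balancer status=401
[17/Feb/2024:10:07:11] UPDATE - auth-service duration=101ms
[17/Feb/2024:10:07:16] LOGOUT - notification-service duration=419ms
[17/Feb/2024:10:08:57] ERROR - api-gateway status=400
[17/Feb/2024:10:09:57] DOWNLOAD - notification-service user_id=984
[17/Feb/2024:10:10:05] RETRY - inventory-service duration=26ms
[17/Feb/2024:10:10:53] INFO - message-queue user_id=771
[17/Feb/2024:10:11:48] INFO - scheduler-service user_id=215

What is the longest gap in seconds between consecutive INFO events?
436

To find the longest gap:

1. Extract all INFO events in chronological order
2. Calculate time differences between consecutive events
3. Find the maximum difference
4. Longest gap: 436 seconds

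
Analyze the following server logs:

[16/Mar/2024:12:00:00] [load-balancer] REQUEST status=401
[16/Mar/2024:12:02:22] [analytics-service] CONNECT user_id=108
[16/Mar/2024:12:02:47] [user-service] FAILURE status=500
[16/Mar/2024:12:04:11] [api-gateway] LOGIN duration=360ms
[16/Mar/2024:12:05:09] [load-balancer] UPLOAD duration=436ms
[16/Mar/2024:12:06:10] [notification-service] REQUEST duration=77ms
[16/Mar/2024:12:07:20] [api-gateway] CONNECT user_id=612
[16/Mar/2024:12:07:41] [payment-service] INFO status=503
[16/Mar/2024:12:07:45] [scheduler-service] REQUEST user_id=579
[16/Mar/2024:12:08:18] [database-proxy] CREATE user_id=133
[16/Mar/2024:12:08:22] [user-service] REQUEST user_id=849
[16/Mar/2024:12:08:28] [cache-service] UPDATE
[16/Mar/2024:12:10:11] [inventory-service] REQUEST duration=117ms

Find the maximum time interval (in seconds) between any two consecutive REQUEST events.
370

To find the longest gap:

1. Extract all REQUEST events in chronological order
2. Calculate time differences between consecutive events
3. Find the maximum difference
4. Longest gap: 370 seconds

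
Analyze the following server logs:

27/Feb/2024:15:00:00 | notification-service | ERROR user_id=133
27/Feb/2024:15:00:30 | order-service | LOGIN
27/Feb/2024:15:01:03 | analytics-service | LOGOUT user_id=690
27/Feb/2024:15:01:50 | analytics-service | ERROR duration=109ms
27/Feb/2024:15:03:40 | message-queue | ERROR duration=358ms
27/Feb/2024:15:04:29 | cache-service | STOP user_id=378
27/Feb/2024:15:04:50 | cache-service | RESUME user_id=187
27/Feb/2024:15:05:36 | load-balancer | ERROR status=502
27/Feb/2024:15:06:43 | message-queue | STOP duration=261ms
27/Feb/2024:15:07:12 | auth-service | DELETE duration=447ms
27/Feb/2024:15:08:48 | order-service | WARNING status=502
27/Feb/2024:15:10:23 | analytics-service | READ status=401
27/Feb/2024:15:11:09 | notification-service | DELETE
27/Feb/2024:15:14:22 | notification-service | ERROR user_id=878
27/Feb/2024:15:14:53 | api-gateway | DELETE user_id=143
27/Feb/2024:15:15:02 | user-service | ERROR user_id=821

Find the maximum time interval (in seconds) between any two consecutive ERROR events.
526

To find the longest gap:

1. Extract all ERROR events in chronological order
2. Calculate time differences between consecutive events
3. Find the maximum difference
4. Longest gap: 526 seconds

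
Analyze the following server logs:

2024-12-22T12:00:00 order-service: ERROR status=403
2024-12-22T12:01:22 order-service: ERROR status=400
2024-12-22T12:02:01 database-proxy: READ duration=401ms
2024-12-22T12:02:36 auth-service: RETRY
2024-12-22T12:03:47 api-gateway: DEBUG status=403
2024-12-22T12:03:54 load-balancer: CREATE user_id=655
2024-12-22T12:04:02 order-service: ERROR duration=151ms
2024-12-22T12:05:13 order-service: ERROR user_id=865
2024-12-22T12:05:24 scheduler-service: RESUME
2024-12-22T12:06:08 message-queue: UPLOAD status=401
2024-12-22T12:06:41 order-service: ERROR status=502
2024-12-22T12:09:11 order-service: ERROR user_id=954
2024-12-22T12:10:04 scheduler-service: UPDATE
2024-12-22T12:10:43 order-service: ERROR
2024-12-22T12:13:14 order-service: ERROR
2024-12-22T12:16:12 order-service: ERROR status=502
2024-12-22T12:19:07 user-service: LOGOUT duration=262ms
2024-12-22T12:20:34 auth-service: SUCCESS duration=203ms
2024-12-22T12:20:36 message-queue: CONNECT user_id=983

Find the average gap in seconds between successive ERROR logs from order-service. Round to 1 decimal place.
121.5

To calculate average interval:

1. Find all ERROR events for order-service in order
2. Calculate time gaps between consecutive events
3. Compute mean of gaps: 972 / 8 = 121.5 seconds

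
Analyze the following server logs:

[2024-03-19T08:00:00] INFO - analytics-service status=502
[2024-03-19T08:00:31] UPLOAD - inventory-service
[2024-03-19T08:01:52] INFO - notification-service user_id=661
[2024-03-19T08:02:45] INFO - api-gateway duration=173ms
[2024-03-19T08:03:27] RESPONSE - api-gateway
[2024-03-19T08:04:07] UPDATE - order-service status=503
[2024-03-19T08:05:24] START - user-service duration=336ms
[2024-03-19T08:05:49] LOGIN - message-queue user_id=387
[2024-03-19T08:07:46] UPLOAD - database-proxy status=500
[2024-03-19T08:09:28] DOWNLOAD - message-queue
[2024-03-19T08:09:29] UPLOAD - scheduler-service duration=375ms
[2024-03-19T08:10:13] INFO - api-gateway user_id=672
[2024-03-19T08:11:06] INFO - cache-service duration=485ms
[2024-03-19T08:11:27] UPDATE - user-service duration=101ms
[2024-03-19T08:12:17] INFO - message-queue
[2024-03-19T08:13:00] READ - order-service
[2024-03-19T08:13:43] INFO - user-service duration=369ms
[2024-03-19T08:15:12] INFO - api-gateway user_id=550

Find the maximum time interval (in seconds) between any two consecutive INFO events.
448

To find the longest gap:

1. Extract all INFO events in chronological order
2. Calculate time differences between consecutive events
3. Find the maximum difference
4. Longest gap: 448 seconds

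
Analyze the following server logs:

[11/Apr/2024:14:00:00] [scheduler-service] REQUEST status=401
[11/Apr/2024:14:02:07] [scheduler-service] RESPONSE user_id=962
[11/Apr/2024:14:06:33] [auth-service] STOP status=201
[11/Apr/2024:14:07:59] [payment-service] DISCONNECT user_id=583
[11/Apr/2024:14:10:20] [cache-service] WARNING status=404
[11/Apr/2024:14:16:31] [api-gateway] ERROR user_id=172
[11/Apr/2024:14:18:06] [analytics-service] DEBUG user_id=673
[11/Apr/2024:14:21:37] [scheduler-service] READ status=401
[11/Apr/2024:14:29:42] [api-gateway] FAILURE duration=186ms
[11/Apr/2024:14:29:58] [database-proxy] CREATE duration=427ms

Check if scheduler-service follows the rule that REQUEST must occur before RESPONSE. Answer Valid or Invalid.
Valid

To validate ordering:

1. Required order: REQUEST → RESPONSE
2. Rule: REQUEST must occur before RESPONSE
3. Check actual order of events for scheduler-service
4. Result: Valid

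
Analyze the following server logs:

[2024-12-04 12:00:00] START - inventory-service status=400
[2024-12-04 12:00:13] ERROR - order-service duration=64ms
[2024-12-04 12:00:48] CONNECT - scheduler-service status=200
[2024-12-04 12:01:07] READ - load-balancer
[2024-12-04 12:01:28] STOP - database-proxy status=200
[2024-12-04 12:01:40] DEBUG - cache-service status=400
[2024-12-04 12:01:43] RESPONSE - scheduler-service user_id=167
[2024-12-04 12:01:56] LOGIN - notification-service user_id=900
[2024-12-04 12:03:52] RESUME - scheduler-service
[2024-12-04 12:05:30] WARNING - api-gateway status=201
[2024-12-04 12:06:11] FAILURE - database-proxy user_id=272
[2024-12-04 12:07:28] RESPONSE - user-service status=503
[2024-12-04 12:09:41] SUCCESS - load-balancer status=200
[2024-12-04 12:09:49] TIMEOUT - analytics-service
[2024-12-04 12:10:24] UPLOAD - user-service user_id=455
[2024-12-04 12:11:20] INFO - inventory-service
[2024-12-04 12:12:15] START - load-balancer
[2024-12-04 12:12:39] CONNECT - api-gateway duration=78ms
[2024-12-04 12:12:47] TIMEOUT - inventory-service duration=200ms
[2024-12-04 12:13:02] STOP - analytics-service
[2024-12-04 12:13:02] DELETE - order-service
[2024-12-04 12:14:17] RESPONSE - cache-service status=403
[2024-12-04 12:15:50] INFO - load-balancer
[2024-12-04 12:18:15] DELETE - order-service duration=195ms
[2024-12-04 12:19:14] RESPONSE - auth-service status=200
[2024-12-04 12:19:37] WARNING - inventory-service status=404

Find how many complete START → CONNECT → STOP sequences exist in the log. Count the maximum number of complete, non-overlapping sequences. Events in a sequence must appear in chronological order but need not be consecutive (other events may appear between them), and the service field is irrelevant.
2

To count sequences:

1. Look for pattern: START → CONNECT → STOP
2. Greedily scan the log in chronological order, matching each sequence element in turn (ignoring service)
3. Each time the full pattern completes, increment the count and restart matching from the next event
4. Complete non-overlapping sequences found: 2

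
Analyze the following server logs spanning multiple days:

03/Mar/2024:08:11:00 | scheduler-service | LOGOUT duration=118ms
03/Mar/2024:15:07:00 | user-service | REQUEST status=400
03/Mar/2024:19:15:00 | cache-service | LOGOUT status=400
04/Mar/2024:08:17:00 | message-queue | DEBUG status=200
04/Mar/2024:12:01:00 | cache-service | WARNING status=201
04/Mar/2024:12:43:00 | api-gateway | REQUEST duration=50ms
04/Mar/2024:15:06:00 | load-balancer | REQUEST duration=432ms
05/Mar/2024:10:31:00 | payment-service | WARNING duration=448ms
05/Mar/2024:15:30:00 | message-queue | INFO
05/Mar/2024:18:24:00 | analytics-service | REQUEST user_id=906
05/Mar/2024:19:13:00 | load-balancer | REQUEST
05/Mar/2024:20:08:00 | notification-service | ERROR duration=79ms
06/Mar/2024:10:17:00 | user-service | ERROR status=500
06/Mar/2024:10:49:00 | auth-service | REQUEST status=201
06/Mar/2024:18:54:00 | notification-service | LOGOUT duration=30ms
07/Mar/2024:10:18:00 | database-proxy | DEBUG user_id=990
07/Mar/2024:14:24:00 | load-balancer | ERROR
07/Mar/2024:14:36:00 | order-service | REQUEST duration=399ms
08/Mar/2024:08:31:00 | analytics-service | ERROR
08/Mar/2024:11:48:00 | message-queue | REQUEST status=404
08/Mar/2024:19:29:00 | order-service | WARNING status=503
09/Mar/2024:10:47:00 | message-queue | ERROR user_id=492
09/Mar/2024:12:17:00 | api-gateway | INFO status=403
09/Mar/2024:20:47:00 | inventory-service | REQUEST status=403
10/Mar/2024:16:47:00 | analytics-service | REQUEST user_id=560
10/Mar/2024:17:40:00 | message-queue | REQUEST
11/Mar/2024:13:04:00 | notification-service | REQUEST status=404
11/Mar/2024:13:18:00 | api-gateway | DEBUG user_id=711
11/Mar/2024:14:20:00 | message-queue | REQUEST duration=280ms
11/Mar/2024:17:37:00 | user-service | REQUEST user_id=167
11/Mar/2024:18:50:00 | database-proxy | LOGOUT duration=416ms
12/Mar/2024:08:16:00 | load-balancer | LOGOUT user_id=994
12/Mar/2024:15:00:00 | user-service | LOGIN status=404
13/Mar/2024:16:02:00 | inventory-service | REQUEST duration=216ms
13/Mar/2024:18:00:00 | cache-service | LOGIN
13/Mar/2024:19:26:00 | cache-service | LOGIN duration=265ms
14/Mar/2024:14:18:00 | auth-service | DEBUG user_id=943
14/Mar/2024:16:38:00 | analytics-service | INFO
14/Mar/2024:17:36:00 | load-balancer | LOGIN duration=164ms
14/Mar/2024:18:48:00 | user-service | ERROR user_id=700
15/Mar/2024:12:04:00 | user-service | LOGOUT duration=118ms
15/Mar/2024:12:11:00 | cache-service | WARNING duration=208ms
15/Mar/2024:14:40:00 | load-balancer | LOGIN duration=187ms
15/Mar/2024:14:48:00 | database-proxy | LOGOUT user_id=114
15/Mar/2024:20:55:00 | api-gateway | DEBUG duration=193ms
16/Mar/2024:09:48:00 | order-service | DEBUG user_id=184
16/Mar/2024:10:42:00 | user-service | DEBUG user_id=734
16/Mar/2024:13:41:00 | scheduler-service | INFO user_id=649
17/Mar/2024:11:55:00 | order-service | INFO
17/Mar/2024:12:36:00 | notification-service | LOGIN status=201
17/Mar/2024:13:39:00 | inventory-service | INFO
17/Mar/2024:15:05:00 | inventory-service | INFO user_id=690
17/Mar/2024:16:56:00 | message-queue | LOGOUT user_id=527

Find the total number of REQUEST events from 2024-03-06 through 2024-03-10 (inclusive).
6

To filter by date range:

1. Date range: 2024-03-06 through 2024-03-10, both dates inclusive
2. Filter for REQUEST events whose date falls in this range
3. Count matching events: 6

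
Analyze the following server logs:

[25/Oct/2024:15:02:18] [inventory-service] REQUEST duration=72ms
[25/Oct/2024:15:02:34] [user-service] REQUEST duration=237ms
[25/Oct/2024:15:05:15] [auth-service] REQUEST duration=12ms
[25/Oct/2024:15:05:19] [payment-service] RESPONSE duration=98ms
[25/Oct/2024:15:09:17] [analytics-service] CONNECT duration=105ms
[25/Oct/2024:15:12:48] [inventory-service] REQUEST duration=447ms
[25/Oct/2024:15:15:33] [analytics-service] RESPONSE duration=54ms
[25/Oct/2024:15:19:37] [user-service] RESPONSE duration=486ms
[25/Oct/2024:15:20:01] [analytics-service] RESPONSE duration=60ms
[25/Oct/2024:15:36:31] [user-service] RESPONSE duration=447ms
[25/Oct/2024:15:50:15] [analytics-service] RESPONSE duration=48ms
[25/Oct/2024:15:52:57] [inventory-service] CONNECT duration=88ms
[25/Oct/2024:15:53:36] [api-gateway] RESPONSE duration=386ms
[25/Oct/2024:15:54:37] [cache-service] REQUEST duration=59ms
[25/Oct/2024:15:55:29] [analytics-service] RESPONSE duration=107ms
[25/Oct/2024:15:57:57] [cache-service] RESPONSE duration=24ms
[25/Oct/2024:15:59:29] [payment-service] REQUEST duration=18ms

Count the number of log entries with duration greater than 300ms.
4

To count timeouts:

1. Threshold: 300ms
2. Extract duration from each log entry
3. Count entries where duration > 300
4. Timeout count: 4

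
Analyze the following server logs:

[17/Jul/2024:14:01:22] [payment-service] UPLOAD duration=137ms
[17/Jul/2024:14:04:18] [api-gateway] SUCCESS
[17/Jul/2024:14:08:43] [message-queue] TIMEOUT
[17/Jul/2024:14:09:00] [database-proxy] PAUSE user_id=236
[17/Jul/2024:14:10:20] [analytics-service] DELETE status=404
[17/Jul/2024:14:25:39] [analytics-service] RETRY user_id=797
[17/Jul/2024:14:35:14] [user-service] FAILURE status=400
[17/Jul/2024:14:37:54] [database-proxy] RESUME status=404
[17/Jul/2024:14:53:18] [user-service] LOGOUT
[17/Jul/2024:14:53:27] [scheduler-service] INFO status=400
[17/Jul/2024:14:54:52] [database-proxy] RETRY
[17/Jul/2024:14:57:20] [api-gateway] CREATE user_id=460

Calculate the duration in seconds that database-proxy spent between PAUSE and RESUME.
1734

To calculate state duration:

1. Find PAUSE event for database-proxy: 17/Jul/2024:14:09:00
2. Find RESUME event for database-proxy: 17/Jul/2024:14:37:54
3. Calculate duration: 17/Jul/2024:14:37:54 - 17/Jul/2024:14:09:00 = 1734 seconds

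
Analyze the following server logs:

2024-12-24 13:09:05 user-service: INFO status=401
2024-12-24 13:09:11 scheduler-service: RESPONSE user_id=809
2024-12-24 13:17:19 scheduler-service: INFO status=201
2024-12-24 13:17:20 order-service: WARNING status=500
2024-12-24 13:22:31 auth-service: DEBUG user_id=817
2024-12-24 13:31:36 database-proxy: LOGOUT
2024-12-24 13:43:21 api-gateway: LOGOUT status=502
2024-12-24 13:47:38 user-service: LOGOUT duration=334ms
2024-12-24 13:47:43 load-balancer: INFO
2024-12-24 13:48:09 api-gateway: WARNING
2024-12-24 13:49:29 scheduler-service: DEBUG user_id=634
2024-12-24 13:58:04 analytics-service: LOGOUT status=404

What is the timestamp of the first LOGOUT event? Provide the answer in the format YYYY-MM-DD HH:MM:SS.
2024-12-24 13:31:36

To find the first event:

1. Filter for all LOGOUT events
2. Sort by timestamp
3. Select the first one
4. Timestamp: 2024-12-24 13:31:36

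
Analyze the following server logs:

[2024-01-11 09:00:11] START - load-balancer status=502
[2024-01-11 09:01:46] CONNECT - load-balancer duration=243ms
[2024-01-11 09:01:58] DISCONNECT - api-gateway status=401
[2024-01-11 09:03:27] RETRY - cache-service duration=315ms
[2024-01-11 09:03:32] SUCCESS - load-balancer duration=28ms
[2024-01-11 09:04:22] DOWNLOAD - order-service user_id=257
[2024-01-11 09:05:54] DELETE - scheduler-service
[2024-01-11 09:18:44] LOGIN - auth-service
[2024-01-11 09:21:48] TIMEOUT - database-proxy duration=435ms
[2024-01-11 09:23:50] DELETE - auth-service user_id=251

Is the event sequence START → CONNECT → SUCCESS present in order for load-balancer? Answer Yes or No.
Yes

To verify sequence order:

1. Find all events in sequence START → CONNECT → SUCCESS for load-balancer
2. Extract their timestamps
3. Check if timestamps are in ascending order
4. Result: Yes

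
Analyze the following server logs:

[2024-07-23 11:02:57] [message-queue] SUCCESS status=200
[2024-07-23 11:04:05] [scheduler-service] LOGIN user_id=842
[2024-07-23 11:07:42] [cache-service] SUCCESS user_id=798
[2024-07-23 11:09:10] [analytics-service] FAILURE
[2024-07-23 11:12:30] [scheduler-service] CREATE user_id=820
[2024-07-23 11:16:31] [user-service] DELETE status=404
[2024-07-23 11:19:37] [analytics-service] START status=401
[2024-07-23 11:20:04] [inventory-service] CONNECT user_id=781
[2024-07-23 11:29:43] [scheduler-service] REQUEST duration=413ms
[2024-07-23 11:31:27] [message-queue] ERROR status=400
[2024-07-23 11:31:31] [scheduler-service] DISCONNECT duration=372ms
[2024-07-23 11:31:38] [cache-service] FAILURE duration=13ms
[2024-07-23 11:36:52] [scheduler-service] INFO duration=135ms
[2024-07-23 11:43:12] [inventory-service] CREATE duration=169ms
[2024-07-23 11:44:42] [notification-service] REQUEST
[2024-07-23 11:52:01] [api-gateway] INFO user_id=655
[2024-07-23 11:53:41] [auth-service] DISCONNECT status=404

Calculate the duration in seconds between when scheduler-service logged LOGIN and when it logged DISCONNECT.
1646

To find the time between events:

1. Locate the first LOGIN event for scheduler-service: 2024-07-23 11:04:05
2. Locate the first DISCONNECT event for scheduler-service: 2024-07-23 11:31:31
3. Calculate the difference: 2024-07-23 11:31:31 - 2024-07-23 11:04:05 = 1646 seconds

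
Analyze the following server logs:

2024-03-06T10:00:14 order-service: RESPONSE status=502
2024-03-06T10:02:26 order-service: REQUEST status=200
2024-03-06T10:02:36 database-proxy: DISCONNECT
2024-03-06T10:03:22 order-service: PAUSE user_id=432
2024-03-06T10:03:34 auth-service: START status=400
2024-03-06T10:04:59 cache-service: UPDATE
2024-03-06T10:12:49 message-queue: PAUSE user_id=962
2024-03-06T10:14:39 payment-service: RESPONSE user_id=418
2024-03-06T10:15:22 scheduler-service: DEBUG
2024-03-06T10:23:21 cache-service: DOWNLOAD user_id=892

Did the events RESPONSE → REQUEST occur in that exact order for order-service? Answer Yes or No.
Yes

To verify sequence order:

1. Find all events in sequence RESPONSE → REQUEST for order-service
2. Extract their timestamps
3. Check if timestamps are in ascending order
4. Result: Yes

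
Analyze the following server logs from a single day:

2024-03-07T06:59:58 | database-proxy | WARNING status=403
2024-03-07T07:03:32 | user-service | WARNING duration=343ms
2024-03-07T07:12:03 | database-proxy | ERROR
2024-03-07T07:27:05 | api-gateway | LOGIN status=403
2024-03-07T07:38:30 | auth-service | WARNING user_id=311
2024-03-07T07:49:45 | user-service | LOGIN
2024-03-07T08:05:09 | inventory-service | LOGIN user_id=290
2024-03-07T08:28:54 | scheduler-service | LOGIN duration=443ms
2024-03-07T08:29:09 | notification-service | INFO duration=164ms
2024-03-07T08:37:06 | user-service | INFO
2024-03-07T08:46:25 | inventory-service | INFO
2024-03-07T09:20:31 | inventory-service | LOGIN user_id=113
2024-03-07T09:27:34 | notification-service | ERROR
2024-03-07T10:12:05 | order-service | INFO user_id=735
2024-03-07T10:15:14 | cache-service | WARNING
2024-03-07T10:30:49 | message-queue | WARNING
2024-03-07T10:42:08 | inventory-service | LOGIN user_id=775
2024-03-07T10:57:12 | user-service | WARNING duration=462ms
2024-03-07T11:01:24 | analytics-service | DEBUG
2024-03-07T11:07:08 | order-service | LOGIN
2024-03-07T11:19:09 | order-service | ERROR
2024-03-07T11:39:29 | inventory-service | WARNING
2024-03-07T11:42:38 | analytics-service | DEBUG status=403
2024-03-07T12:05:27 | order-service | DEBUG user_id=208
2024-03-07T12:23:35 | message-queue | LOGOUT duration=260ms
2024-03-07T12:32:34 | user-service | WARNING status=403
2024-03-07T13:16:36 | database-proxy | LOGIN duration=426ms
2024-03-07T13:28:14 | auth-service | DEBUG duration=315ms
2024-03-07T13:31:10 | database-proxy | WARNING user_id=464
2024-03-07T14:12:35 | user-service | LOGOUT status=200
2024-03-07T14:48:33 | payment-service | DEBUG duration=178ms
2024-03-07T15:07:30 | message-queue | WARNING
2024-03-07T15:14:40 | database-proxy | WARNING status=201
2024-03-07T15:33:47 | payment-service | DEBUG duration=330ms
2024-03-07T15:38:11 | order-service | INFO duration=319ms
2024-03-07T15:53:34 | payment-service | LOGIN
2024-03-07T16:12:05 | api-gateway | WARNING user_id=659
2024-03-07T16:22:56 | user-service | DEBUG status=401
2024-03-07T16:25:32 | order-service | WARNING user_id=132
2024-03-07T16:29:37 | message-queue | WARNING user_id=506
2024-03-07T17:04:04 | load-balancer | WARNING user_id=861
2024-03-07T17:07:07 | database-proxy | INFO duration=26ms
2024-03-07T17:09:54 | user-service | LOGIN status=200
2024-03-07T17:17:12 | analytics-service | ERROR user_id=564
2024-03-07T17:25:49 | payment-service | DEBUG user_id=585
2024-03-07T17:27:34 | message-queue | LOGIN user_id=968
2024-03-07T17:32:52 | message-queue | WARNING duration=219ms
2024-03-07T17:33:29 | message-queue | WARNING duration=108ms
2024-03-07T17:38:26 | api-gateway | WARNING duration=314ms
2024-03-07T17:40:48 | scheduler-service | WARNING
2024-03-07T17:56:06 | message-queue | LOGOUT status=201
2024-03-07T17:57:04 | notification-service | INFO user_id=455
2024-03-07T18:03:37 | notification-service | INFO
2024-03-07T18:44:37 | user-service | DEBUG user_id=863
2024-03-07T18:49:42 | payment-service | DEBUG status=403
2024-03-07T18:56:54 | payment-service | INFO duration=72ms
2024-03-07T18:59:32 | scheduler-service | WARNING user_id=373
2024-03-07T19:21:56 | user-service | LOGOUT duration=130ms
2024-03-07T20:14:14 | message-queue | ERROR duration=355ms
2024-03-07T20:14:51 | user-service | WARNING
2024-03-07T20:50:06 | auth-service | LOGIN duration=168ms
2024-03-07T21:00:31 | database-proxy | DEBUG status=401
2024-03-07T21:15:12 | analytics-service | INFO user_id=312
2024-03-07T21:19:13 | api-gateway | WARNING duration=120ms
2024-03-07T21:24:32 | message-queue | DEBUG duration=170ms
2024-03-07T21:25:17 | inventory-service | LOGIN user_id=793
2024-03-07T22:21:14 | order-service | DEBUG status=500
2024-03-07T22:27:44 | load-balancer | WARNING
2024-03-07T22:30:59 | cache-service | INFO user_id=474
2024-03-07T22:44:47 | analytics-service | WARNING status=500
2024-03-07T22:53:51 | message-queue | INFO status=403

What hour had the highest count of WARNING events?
17

To find the peak hour:

1. Group all WARNING events by hour
2. Count events in each hour
3. Find hour with maximum count
4. Peak hour: 17 (with 5 events)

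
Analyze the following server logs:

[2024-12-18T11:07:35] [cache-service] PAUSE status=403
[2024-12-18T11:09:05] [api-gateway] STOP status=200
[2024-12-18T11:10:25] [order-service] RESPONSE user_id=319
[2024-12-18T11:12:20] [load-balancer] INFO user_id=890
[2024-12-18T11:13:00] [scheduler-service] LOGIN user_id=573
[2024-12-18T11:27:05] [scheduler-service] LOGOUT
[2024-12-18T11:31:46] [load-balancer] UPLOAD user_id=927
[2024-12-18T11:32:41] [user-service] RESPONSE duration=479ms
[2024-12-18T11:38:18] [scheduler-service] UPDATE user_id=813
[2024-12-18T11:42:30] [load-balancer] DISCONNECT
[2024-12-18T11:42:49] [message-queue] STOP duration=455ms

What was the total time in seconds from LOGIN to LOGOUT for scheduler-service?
845

To calculate state duration:

1. Find LOGIN event for scheduler-service: 2024-12-18T11:13:00
2. Find LOGOUT event for scheduler-service: 2024-12-18T11:27:05
3. Calculate duration: 2024-12-18T11:27:05 - 2024-12-18T11:13:00 = 845 seconds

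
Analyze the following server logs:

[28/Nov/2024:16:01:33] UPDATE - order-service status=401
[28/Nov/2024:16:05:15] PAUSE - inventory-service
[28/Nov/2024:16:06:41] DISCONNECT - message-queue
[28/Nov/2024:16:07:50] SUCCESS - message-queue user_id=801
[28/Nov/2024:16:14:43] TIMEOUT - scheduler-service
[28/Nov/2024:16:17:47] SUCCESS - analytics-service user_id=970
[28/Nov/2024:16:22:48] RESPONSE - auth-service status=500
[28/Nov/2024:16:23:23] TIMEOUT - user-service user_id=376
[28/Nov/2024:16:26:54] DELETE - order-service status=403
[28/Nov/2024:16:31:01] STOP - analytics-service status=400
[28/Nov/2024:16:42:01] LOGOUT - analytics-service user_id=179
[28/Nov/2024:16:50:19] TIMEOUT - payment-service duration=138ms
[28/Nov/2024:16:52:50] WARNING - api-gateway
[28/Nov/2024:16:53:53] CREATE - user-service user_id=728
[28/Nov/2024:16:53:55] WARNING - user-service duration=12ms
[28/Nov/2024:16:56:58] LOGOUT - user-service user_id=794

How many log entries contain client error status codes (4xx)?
3

To find matching entries:

1. Pattern to match: client error status codes (4xx)
2. Scan each log entry for the pattern
3. Count matches: 3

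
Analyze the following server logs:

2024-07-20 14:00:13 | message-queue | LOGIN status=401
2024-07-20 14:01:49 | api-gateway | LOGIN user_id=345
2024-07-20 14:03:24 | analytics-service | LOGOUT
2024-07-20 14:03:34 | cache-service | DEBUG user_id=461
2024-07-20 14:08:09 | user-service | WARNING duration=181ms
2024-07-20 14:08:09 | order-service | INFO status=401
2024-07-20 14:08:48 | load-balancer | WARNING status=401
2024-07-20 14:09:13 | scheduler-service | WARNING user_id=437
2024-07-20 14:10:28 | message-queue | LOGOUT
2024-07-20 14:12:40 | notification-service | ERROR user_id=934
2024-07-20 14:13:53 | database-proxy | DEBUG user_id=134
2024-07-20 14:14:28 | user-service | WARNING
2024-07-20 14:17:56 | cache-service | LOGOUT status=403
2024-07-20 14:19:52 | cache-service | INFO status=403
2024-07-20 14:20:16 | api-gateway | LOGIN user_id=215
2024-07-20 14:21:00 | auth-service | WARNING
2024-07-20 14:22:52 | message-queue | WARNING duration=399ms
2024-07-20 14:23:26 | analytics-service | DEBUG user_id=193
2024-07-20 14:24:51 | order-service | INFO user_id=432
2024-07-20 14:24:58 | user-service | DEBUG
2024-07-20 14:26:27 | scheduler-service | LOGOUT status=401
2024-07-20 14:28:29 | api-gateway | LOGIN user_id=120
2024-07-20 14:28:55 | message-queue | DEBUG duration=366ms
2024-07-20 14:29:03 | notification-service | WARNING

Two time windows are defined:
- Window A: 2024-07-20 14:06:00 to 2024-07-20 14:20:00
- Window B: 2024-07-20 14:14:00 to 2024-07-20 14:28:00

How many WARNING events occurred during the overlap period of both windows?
1

To find overlap events:

1. Window A: 2024-07-20 14:06:00 to 2024-07-20 14:20:00
2. Window B: 2024-07-20 14:14:00 to 2024-07-20 14:28:00
3. Overlap period: 2024-07-20 14:14:00 to 2024-07-20 14:20:00
4. Count WARNING events in overlap: 1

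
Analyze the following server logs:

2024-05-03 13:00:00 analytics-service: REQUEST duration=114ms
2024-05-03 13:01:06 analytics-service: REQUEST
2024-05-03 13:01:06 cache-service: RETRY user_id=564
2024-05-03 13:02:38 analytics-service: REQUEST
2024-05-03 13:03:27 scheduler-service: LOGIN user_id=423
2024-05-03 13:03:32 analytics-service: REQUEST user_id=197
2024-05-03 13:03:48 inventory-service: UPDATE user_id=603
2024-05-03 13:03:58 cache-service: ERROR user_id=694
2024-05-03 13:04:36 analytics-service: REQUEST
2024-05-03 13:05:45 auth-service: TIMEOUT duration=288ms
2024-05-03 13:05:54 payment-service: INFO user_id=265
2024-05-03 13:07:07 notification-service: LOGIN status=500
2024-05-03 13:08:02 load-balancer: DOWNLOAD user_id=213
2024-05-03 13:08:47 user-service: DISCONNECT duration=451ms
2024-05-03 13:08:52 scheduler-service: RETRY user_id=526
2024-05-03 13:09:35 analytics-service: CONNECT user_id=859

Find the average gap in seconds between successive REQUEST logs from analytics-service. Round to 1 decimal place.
69.0

To calculate average interval:

1. Find all REQUEST events for analytics-service in order
2. Calculate time gaps between consecutive events
3. Compute mean of gaps: 276 / 4 = 69.0 seconds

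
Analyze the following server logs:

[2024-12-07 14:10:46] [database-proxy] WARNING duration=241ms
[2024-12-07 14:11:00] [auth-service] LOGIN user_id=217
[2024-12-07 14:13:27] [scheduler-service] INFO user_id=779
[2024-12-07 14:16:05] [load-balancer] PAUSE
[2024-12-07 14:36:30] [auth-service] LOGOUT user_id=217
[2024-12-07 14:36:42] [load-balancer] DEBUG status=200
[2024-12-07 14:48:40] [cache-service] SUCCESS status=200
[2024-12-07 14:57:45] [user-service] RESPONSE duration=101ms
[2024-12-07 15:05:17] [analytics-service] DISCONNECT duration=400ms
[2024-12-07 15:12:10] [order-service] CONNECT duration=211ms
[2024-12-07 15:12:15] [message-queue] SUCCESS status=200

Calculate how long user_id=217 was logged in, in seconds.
1530

To calculate session duration:

1. Find LOGIN event for user_id=217: 2024-12-07 14:11:00
2. Find LOGOUT event for user_id=217: 2024-12-07 14:36:30
3. Session duration: 2024-12-07 14:36:30 - 2024-12-07 14:11:00 = 1530 seconds (25 minutes)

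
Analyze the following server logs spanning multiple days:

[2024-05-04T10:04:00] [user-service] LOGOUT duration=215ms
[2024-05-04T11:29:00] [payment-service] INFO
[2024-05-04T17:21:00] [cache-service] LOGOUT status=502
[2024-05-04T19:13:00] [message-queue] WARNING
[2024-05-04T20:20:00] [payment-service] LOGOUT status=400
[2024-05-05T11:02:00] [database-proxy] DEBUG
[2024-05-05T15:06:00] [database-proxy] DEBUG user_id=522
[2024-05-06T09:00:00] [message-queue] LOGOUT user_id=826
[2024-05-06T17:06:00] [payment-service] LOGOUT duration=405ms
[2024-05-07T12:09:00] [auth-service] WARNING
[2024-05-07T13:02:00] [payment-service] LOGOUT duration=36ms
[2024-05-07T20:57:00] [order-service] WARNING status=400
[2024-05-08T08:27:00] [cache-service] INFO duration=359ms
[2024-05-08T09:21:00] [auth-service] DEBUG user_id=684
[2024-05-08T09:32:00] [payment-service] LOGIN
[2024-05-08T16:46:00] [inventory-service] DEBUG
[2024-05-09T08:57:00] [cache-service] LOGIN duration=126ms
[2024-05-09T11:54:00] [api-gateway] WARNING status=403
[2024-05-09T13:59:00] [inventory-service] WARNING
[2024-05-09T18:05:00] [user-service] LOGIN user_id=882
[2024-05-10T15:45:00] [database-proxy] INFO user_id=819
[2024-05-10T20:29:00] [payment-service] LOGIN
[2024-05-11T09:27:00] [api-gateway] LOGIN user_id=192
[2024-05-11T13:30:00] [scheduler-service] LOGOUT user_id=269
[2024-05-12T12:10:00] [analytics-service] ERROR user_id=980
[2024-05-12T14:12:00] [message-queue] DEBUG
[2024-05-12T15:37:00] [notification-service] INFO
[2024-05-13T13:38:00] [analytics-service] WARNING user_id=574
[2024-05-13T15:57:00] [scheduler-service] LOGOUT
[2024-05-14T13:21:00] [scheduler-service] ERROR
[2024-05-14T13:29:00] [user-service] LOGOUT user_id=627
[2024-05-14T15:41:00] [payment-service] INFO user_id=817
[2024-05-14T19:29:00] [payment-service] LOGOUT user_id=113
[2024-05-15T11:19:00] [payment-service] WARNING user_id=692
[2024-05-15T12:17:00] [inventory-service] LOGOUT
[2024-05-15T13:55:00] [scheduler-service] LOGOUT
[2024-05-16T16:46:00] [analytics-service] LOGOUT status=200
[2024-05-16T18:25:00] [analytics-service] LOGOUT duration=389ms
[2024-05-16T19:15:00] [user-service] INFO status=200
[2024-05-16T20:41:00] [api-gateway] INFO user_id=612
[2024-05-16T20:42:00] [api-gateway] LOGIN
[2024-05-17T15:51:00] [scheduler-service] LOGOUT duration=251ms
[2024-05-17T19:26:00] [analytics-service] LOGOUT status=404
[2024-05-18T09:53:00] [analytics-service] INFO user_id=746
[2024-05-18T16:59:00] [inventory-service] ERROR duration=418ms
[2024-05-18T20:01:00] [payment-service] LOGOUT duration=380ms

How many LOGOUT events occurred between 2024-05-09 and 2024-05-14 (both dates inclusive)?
4

To filter by date range:

1. Date range: 2024-05-09 through 2024-05-14, both dates inclusive
2. Filter for LOGOUT events whose date falls in this range
3. Count matching events: 4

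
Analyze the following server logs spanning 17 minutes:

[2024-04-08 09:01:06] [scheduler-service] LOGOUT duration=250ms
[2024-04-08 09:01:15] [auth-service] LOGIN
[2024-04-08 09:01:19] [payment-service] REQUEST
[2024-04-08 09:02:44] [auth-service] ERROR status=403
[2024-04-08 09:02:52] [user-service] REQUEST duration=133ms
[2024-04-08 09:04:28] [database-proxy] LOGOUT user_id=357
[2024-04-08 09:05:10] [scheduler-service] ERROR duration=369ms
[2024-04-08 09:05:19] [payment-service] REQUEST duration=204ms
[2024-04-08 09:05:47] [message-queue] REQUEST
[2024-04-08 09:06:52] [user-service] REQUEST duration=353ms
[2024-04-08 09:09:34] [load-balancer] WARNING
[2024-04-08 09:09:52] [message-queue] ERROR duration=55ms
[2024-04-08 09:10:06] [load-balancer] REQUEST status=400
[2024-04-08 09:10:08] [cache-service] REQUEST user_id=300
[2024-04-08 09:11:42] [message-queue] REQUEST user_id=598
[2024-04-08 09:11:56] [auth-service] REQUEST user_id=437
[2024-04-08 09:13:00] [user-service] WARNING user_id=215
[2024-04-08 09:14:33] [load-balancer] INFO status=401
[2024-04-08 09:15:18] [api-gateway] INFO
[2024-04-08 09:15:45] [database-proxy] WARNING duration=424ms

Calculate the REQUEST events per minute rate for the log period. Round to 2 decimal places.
0.53

To calculate the rate:

1. Count total REQUEST events: 9
2. Total time period: 17 minutes
3. Rate = 9 / 17 = 0.53 events per minute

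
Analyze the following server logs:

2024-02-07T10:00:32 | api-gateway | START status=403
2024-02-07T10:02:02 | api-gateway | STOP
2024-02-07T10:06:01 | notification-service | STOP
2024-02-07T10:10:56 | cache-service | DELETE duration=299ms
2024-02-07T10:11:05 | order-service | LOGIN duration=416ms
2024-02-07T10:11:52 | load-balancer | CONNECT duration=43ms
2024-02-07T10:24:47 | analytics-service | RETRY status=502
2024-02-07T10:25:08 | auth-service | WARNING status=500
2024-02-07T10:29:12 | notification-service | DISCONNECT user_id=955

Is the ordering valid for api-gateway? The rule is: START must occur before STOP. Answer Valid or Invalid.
Valid

To validate ordering:

1. Required order: START → STOP
2. Rule: START must occur before STOP
3. Check actual order of events for api-gateway
4. Result: Valid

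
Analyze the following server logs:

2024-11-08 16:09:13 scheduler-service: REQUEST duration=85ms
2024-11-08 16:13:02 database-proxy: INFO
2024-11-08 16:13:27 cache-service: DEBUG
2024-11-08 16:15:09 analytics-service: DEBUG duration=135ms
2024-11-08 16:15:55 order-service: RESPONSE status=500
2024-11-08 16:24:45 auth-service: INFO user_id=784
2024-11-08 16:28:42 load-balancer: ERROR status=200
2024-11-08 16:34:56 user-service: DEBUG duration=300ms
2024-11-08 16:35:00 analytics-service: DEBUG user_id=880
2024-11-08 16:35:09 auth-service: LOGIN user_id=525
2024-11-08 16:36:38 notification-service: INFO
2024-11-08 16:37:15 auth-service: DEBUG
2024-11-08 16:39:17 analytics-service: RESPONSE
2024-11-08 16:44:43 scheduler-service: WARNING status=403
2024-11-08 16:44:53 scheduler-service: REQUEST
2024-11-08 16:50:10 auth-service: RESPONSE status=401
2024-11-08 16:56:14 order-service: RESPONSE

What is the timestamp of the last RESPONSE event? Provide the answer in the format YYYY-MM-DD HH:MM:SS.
2024-11-08 16:56:14

To find the last event:

1. Filter for all RESPONSE events
2. Sort by timestamp
3. Select the last one
4. Timestamp: 2024-11-08 16:56:14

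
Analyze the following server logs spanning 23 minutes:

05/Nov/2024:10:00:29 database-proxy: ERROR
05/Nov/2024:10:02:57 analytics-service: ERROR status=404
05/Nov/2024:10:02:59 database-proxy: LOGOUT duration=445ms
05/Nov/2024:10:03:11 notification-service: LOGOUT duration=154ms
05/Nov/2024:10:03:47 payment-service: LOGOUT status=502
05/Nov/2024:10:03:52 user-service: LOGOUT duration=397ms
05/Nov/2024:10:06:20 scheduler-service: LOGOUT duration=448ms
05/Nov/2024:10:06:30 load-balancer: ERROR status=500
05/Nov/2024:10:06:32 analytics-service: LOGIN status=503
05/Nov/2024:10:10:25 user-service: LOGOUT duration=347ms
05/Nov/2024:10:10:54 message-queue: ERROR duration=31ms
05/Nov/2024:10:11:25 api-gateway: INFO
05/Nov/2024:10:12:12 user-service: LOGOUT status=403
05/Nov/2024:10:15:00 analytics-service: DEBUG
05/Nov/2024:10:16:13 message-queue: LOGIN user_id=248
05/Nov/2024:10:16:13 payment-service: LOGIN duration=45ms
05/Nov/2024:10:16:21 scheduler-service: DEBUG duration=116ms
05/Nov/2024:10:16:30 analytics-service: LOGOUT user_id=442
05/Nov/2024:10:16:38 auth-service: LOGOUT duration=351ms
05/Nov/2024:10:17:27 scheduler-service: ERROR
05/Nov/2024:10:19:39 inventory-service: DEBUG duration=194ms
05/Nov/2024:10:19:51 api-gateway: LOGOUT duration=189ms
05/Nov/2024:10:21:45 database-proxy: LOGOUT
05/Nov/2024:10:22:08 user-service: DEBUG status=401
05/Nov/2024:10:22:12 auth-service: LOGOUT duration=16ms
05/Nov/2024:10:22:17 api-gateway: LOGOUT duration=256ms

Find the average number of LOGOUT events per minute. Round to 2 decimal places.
0.57

To calculate the rate:

1. Count total LOGOUT events: 13
2. Total time period: 23 minutes
3. Rate = 13 / 23 = 0.57 events per minute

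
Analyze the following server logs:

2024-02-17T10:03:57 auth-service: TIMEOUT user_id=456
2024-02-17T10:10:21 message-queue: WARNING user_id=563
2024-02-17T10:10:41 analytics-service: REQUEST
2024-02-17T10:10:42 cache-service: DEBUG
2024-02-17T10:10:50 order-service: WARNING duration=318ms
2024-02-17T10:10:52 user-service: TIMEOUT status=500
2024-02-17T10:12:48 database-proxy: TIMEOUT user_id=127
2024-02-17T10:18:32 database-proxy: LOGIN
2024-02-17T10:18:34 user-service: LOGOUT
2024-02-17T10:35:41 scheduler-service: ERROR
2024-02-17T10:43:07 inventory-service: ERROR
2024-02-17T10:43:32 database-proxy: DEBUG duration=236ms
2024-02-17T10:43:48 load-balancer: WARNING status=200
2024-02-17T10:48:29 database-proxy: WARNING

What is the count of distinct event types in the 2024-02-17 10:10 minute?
4

To count unique event types:

1. Filter events in the minute starting at 2024-02-17 10:10
2. Extract event types from matching entries
3. Count unique types: 4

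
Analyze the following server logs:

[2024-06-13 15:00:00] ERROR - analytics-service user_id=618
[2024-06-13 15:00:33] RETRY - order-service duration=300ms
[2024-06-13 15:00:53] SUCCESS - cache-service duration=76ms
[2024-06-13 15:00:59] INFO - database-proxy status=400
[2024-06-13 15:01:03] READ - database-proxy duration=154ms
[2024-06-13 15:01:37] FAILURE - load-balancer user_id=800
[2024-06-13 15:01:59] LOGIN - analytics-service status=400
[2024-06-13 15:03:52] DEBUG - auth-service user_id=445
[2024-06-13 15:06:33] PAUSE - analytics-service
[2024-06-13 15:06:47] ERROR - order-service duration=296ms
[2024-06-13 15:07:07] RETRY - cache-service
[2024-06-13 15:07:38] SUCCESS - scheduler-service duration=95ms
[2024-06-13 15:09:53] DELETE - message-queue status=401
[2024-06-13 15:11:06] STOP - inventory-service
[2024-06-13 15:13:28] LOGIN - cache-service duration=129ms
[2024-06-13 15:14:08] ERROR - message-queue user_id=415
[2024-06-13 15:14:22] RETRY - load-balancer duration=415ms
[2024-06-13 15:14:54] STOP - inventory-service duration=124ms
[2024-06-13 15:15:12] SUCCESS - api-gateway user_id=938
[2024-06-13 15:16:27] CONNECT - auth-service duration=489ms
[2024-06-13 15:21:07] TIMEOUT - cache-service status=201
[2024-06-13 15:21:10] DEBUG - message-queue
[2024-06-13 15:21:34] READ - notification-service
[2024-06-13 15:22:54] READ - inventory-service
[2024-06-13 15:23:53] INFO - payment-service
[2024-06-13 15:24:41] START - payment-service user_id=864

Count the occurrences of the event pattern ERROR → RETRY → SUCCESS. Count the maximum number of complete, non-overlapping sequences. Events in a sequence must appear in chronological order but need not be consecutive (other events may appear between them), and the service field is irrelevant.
3

To count sequences:

1. Look for pattern: ERROR → RETRY → SUCCESS
2. Greedily scan the log in chronological order, matching each sequence element in turn (ignoring service)
3. Each time the full pattern completes, increment the count and restart matching from the next event
4. Complete non-overlapping sequences found: 3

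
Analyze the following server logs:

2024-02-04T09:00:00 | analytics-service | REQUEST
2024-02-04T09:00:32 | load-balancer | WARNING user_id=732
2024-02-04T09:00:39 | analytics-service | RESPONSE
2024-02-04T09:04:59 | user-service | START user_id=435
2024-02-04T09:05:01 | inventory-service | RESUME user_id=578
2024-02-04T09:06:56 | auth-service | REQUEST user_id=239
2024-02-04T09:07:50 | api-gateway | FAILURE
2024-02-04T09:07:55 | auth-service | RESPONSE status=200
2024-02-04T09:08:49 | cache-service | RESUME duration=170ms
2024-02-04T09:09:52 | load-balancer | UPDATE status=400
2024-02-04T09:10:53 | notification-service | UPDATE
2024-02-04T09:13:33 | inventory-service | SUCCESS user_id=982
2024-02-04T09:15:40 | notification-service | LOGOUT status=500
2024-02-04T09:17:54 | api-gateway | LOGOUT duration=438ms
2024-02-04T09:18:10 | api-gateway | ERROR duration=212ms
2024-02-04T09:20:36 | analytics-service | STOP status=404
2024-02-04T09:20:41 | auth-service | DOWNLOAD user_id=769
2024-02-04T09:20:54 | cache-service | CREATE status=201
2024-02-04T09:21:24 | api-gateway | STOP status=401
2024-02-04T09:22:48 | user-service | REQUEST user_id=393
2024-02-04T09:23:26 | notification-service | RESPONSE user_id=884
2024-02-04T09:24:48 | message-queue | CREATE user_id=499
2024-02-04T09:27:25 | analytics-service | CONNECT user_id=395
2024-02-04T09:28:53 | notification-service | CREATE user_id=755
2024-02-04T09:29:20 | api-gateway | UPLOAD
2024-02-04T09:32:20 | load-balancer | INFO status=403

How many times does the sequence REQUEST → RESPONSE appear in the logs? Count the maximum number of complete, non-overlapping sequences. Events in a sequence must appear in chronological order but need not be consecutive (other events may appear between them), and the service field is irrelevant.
3

To count sequences:

1. Look for pattern: REQUEST → RESPONSE
2. Greedily scan the log in chronological order, matching each sequence element in turn (ignoring service)
3. Each time the full pattern completes, increment the count and restart matching from the next event
4. Complete non-overlapping sequences found: 3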